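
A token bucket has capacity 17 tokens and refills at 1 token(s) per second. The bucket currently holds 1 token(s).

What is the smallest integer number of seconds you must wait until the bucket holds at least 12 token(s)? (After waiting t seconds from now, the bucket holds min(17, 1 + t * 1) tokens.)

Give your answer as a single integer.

Need 1 + t * 1 >= 12, so t >= 11/1.
Smallest integer t = ceil(11/1) = 11.

Answer: 11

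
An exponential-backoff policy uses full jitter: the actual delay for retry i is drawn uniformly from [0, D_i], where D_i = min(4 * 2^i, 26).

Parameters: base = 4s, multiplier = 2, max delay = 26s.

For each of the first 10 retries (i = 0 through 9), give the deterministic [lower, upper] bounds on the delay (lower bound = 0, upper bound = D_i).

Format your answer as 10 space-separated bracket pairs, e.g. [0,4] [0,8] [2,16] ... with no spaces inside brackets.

Computing bounds per retry:
  i=0: D_i=min(4*2^0,26)=4, bounds=[0,4]
  i=1: D_i=min(4*2^1,26)=8, bounds=[0,8]
  i=2: D_i=min(4*2^2,26)=16, bounds=[0,16]
  i=3: D_i=min(4*2^3,26)=26, bounds=[0,26]
  i=4: D_i=min(4*2^4,26)=26, bounds=[0,26]
  i=5: D_i=min(4*2^5,26)=26, bounds=[0,26]
  i=6: D_i=min(4*2^6,26)=26, bounds=[0,26]
  i=7: D_i=min(4*2^7,26)=26, bounds=[0,26]
  i=8: D_i=min(4*2^8,26)=26, bounds=[0,26]
  i=9: D_i=min(4*2^9,26)=26, bounds=[0,26]

Answer: [0,4] [0,8] [0,16] [0,26] [0,26] [0,26] [0,26] [0,26] [0,26] [0,26]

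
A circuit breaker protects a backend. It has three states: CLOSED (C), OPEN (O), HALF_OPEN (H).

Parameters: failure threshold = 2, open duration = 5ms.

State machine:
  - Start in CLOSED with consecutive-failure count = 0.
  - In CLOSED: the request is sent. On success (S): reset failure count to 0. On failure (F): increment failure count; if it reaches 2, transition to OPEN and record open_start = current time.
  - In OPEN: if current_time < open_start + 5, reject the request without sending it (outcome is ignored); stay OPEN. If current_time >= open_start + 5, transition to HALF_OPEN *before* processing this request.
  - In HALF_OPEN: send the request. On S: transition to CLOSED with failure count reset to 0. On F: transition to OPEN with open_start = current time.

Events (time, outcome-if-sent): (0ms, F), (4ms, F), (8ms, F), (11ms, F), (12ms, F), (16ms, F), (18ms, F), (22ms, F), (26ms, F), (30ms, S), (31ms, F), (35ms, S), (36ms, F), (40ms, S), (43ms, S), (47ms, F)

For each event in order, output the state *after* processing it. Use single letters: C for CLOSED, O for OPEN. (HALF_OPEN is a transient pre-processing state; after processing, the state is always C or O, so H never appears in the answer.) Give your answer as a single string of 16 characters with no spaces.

State after each event:
  event#1 t=0ms outcome=F: state=CLOSED
  event#2 t=4ms outcome=F: state=OPEN
  event#3 t=8ms outcome=F: state=OPEN
  event#4 t=11ms outcome=F: state=OPEN
  event#5 t=12ms outcome=F: state=OPEN
  event#6 t=16ms outcome=F: state=OPEN
  event#7 t=18ms outcome=F: state=OPEN
  event#8 t=22ms outcome=F: state=OPEN
  event#9 t=26ms outcome=F: state=OPEN
  event#10 t=30ms outcome=S: state=CLOSED
  event#11 t=31ms outcome=F: state=CLOSED
  event#12 t=35ms outcome=S: state=CLOSED
  event#13 t=36ms outcome=F: state=CLOSED
  event#14 t=40ms outcome=S: state=CLOSED
  event#15 t=43ms outcome=S: state=CLOSED
  event#16 t=47ms outcome=F: state=CLOSED

Answer: COOOOOOOOCCCCCCC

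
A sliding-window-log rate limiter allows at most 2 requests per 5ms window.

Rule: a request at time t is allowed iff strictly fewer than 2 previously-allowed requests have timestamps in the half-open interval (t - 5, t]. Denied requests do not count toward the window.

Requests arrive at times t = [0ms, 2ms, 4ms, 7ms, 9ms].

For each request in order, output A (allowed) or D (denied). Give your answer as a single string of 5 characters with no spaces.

Answer: AADAA

Derivation:
Tracking allowed requests in the window:
  req#1 t=0ms: ALLOW
  req#2 t=2ms: ALLOW
  req#3 t=4ms: DENY
  req#4 t=7ms: ALLOW
  req#5 t=9ms: ALLOW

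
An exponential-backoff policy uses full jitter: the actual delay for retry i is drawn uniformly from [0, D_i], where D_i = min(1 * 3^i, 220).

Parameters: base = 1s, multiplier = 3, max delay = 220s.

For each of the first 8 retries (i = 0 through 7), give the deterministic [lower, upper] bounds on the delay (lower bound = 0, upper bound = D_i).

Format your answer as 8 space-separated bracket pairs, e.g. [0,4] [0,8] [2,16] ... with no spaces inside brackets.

Computing bounds per retry:
  i=0: D_i=min(1*3^0,220)=1, bounds=[0,1]
  i=1: D_i=min(1*3^1,220)=3, bounds=[0,3]
  i=2: D_i=min(1*3^2,220)=9, bounds=[0,9]
  i=3: D_i=min(1*3^3,220)=27, bounds=[0,27]
  i=4: D_i=min(1*3^4,220)=81, bounds=[0,81]
  i=5: D_i=min(1*3^5,220)=220, bounds=[0,220]
  i=6: D_i=min(1*3^6,220)=220, bounds=[0,220]
  i=7: D_i=min(1*3^7,220)=220, bounds=[0,220]

Answer: [0,1] [0,3] [0,9] [0,27] [0,81] [0,220] [0,220] [0,220]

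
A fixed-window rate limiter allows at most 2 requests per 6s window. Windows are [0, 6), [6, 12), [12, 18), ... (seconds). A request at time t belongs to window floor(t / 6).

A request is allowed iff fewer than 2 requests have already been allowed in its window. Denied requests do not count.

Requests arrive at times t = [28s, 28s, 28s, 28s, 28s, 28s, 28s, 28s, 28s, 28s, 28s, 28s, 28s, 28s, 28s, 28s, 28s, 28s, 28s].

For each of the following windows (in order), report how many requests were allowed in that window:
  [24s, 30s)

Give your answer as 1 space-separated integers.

Processing requests:
  req#1 t=28s (window 4): ALLOW
  req#2 t=28s (window 4): ALLOW
  req#3 t=28s (window 4): DENY
  req#4 t=28s (window 4): DENY
  req#5 t=28s (window 4): DENY
  req#6 t=28s (window 4): DENY
  req#7 t=28s (window 4): DENY
  req#8 t=28s (window 4): DENY
  req#9 t=28s (window 4): DENY
  req#10 t=28s (window 4): DENY
  req#11 t=28s (window 4): DENY
  req#12 t=28s (window 4): DENY
  req#13 t=28s (window 4): DENY
  req#14 t=28s (window 4): DENY
  req#15 t=28s (window 4): DENY
  req#16 t=28s (window 4): DENY
  req#17 t=28s (window 4): DENY
  req#18 t=28s (window 4): DENY
  req#19 t=28s (window 4): DENY

Allowed counts by window: 2

Answer: 2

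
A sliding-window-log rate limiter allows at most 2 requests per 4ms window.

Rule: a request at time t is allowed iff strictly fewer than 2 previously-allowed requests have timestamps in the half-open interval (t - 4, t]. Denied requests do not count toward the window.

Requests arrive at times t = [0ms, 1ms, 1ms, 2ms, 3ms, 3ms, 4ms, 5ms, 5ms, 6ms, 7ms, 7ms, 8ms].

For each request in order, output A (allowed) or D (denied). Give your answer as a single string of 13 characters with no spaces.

Answer: AADDDDAADDDDA

Derivation:
Tracking allowed requests in the window:
  req#1 t=0ms: ALLOW
  req#2 t=1ms: ALLOW
  req#3 t=1ms: DENY
  req#4 t=2ms: DENY
  req#5 t=3ms: DENY
  req#6 t=3ms: DENY
  req#7 t=4ms: ALLOW
  req#8 t=5ms: ALLOW
  req#9 t=5ms: DENY
  req#10 t=6ms: DENY
  req#11 t=7ms: DENY
  req#12 t=7ms: DENY
  req#13 t=8ms: ALLOW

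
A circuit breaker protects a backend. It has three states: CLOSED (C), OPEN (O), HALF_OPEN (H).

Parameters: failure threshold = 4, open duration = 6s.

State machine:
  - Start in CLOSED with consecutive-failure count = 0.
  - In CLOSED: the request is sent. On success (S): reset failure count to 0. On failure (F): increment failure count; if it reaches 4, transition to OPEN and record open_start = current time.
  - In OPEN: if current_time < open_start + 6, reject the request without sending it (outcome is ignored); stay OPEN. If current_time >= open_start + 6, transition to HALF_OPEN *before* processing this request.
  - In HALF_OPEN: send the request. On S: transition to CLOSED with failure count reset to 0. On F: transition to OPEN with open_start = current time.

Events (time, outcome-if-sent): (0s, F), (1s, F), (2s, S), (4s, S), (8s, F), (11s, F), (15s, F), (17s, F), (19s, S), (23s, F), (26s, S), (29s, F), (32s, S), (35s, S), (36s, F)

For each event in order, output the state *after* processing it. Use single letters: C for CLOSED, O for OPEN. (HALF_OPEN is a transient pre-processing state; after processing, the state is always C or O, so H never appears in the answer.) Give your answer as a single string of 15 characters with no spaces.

State after each event:
  event#1 t=0s outcome=F: state=CLOSED
  event#2 t=1s outcome=F: state=CLOSED
  event#3 t=2s outcome=S: state=CLOSED
  event#4 t=4s outcome=S: state=CLOSED
  event#5 t=8s outcome=F: state=CLOSED
  event#6 t=11s outcome=F: state=CLOSED
  event#7 t=15s outcome=F: state=CLOSED
  event#8 t=17s outcome=F: state=OPEN
  event#9 t=19s outcome=S: state=OPEN
  event#10 t=23s outcome=F: state=OPEN
  event#11 t=26s outcome=S: state=OPEN
  event#12 t=29s outcome=F: state=OPEN
  event#13 t=32s outcome=S: state=OPEN
  event#14 t=35s outcome=S: state=CLOSED
  event#15 t=36s outcome=F: state=CLOSED

Answer: CCCCCCCOOOOOOCC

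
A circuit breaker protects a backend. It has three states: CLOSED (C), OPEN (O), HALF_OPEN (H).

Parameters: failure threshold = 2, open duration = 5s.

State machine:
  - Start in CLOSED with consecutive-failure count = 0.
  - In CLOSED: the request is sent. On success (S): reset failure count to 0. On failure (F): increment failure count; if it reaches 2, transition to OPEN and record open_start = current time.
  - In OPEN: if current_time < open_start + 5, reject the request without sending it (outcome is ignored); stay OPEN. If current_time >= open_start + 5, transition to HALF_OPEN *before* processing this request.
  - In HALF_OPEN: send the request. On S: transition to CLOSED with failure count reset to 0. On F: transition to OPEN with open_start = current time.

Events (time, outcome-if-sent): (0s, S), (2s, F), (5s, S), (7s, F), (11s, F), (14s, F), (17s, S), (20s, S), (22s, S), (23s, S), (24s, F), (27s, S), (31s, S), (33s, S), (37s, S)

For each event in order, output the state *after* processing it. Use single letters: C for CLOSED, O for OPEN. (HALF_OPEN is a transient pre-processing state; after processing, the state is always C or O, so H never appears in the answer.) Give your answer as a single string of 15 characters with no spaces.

State after each event:
  event#1 t=0s outcome=S: state=CLOSED
  event#2 t=2s outcome=F: state=CLOSED
  event#3 t=5s outcome=S: state=CLOSED
  event#4 t=7s outcome=F: state=CLOSED
  event#5 t=11s outcome=F: state=OPEN
  event#6 t=14s outcome=F: state=OPEN
  event#7 t=17s outcome=S: state=CLOSED
  event#8 t=20s outcome=S: state=CLOSED
  event#9 t=22s outcome=S: state=CLOSED
  event#10 t=23s outcome=S: state=CLOSED
  event#11 t=24s outcome=F: state=CLOSED
  event#12 t=27s outcome=S: state=CLOSED
  event#13 t=31s outcome=S: state=CLOSED
  event#14 t=33s outcome=S: state=CLOSED
  event#15 t=37s outcome=S: state=CLOSED

Answer: CCCCOOCCCCCCCCC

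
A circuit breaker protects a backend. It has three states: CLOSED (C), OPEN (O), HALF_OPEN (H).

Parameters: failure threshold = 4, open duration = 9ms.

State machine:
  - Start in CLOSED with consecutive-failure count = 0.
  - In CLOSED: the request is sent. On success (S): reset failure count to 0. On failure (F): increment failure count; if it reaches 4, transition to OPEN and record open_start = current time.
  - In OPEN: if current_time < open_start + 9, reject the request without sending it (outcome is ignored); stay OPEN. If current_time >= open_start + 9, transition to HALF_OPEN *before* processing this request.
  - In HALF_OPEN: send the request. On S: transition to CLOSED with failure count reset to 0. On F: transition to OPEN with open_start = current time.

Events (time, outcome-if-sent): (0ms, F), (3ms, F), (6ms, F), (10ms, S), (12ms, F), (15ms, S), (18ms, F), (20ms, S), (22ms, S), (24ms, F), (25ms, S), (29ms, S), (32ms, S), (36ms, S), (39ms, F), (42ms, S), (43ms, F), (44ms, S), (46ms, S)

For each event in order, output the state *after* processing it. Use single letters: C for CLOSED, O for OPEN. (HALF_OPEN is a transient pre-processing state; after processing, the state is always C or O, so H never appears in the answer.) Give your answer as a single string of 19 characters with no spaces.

Answer: CCCCCCCCCCCCCCCCCCC

Derivation:
State after each event:
  event#1 t=0ms outcome=F: state=CLOSED
  event#2 t=3ms outcome=F: state=CLOSED
  event#3 t=6ms outcome=F: state=CLOSED
  event#4 t=10ms outcome=S: state=CLOSED
  event#5 t=12ms outcome=F: state=CLOSED
  event#6 t=15ms outcome=S: state=CLOSED
  event#7 t=18ms outcome=F: state=CLOSED
  event#8 t=20ms outcome=S: state=CLOSED
  event#9 t=22ms outcome=S: state=CLOSED
  event#10 t=24ms outcome=F: state=CLOSED
  event#11 t=25ms outcome=S: state=CLOSED
  event#12 t=29ms outcome=S: state=CLOSED
  event#13 t=32ms outcome=S: state=CLOSED
  event#14 t=36ms outcome=S: state=CLOSED
  event#15 t=39ms outcome=F: state=CLOSED
  event#16 t=42ms outcome=S: state=CLOSED
  event#17 t=43ms outcome=F: state=CLOSED
  event#18 t=44ms outcome=S: state=CLOSED
  event#19 t=46ms outcome=S: state=CLOSED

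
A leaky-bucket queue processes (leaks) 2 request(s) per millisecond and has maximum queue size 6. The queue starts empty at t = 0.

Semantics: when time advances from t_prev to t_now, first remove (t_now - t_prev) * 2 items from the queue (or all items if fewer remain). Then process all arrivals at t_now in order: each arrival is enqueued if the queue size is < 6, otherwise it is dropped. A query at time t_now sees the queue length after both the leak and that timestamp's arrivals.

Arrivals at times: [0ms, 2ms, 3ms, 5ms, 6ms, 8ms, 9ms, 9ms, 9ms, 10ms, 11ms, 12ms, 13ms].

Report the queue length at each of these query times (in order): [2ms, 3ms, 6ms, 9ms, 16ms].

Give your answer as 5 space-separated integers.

Answer: 1 1 1 3 0

Derivation:
Queue lengths at query times:
  query t=2ms: backlog = 1
  query t=3ms: backlog = 1
  query t=6ms: backlog = 1
  query t=9ms: backlog = 3
  query t=16ms: backlog = 0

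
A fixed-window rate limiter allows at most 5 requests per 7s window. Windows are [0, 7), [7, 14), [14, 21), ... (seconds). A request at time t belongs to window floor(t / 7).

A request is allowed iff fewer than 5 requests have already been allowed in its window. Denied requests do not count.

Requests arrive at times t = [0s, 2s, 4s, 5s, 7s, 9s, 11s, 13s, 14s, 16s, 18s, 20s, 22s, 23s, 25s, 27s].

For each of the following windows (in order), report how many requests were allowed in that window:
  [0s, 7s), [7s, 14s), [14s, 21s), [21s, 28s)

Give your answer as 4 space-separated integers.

Processing requests:
  req#1 t=0s (window 0): ALLOW
  req#2 t=2s (window 0): ALLOW
  req#3 t=4s (window 0): ALLOW
  req#4 t=5s (window 0): ALLOW
  req#5 t=7s (window 1): ALLOW
  req#6 t=9s (window 1): ALLOW
  req#7 t=11s (window 1): ALLOW
  req#8 t=13s (window 1): ALLOW
  req#9 t=14s (window 2): ALLOW
  req#10 t=16s (window 2): ALLOW
  req#11 t=18s (window 2): ALLOW
  req#12 t=20s (window 2): ALLOW
  req#13 t=22s (window 3): ALLOW
  req#14 t=23s (window 3): ALLOW
  req#15 t=25s (window 3): ALLOW
  req#16 t=27s (window 3): ALLOW

Allowed counts by window: 4 4 4 4

Answer: 4 4 4 4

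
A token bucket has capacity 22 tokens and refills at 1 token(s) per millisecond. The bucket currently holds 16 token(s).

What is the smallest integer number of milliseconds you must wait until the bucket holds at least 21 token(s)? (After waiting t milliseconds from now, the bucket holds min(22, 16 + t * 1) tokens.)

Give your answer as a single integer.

Need 16 + t * 1 >= 21, so t >= 5/1.
Smallest integer t = ceil(5/1) = 5.

Answer: 5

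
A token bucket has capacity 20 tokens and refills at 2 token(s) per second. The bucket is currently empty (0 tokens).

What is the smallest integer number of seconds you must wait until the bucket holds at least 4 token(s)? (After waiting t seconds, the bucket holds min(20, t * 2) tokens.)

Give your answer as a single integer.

Answer: 2

Derivation:
Need t * 2 >= 4, so t >= 4/2.
Smallest integer t = ceil(4/2) = 2.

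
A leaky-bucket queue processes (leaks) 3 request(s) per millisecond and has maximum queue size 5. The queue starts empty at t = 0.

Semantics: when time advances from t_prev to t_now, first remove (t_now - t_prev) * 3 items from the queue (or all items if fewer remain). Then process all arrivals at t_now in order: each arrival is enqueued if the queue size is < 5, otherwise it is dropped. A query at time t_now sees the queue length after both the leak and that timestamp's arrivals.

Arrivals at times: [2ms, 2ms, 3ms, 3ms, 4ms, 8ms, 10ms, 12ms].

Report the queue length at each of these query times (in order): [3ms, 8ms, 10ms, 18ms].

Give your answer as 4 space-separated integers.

Queue lengths at query times:
  query t=3ms: backlog = 2
  query t=8ms: backlog = 1
  query t=10ms: backlog = 1
  query t=18ms: backlog = 0

Answer: 2 1 1 0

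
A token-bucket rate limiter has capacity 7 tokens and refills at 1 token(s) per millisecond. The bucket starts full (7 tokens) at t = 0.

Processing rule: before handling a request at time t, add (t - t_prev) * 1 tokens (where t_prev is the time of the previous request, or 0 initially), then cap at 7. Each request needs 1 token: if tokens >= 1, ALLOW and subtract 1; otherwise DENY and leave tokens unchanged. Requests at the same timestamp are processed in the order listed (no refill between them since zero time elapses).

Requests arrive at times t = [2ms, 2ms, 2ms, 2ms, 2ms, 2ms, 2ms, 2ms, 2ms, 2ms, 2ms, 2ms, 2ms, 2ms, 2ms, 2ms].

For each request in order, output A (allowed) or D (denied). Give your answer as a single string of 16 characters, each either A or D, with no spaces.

Answer: AAAAAAADDDDDDDDD

Derivation:
Simulating step by step:
  req#1 t=2ms: ALLOW
  req#2 t=2ms: ALLOW
  req#3 t=2ms: ALLOW
  req#4 t=2ms: ALLOW
  req#5 t=2ms: ALLOW
  req#6 t=2ms: ALLOW
  req#7 t=2ms: ALLOW
  req#8 t=2ms: DENY
  req#9 t=2ms: DENY
  req#10 t=2ms: DENY
  req#11 t=2ms: DENY
  req#12 t=2ms: DENY
  req#13 t=2ms: DENY
  req#14 t=2ms: DENY
  req#15 t=2ms: DENY
  req#16 t=2ms: DENY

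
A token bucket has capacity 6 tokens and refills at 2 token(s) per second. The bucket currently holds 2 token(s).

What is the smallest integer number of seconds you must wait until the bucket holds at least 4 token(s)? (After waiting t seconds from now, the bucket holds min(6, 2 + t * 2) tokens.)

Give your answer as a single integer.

Answer: 1

Derivation:
Need 2 + t * 2 >= 4, so t >= 2/2.
Smallest integer t = ceil(2/2) = 1.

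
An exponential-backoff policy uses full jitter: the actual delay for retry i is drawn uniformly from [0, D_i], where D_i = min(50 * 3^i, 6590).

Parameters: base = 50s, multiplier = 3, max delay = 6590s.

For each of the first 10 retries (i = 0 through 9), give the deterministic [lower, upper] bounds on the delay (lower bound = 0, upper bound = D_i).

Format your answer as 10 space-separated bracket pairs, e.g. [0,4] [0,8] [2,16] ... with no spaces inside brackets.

Computing bounds per retry:
  i=0: D_i=min(50*3^0,6590)=50, bounds=[0,50]
  i=1: D_i=min(50*3^1,6590)=150, bounds=[0,150]
  i=2: D_i=min(50*3^2,6590)=450, bounds=[0,450]
  i=3: D_i=min(50*3^3,6590)=1350, bounds=[0,1350]
  i=4: D_i=min(50*3^4,6590)=4050, bounds=[0,4050]
  i=5: D_i=min(50*3^5,6590)=6590, bounds=[0,6590]
  i=6: D_i=min(50*3^6,6590)=6590, bounds=[0,6590]
  i=7: D_i=min(50*3^7,6590)=6590, bounds=[0,6590]
  i=8: D_i=min(50*3^8,6590)=6590, bounds=[0,6590]
  i=9: D_i=min(50*3^9,6590)=6590, bounds=[0,6590]

Answer: [0,50] [0,150] [0,450] [0,1350] [0,4050] [0,6590] [0,6590] [0,6590] [0,6590] [0,6590]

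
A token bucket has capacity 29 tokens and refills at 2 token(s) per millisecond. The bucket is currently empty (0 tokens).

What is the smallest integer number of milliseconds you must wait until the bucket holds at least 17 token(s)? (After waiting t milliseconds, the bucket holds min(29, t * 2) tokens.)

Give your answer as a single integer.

Answer: 9

Derivation:
Need t * 2 >= 17, so t >= 17/2.
Smallest integer t = ceil(17/2) = 9.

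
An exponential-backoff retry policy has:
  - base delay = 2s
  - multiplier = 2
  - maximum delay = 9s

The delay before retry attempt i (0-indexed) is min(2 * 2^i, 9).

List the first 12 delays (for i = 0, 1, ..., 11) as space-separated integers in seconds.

Computing each delay:
  i=0: min(2*2^0, 9) = 2
  i=1: min(2*2^1, 9) = 4
  i=2: min(2*2^2, 9) = 8
  i=3: min(2*2^3, 9) = 9
  i=4: min(2*2^4, 9) = 9
  i=5: min(2*2^5, 9) = 9
  i=6: min(2*2^6, 9) = 9
  i=7: min(2*2^7, 9) = 9
  i=8: min(2*2^8, 9) = 9
  i=9: min(2*2^9, 9) = 9
  i=10: min(2*2^10, 9) = 9
  i=11: min(2*2^11, 9) = 9

Answer: 2 4 8 9 9 9 9 9 9 9 9 9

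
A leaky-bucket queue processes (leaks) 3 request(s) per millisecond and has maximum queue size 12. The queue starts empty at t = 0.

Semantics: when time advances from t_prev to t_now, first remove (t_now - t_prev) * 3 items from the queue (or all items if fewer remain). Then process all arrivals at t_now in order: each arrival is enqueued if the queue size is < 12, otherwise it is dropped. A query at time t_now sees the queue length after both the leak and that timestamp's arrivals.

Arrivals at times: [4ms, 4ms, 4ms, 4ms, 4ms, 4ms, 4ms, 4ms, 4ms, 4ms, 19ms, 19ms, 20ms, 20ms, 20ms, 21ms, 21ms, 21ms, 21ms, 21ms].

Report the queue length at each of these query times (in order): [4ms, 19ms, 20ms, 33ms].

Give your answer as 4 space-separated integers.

Answer: 10 2 3 0

Derivation:
Queue lengths at query times:
  query t=4ms: backlog = 10
  query t=19ms: backlog = 2
  query t=20ms: backlog = 3
  query t=33ms: backlog = 0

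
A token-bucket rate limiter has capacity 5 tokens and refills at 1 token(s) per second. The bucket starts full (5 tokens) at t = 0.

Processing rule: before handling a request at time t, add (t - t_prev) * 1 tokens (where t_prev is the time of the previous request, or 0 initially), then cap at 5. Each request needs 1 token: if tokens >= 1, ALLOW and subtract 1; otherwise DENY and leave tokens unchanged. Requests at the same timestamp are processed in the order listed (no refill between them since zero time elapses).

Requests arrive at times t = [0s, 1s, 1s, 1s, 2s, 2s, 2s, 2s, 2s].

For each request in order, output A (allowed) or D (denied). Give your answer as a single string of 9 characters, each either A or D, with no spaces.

Answer: AAAAAAADD

Derivation:
Simulating step by step:
  req#1 t=0s: ALLOW
  req#2 t=1s: ALLOW
  req#3 t=1s: ALLOW
  req#4 t=1s: ALLOW
  req#5 t=2s: ALLOW
  req#6 t=2s: ALLOW
  req#7 t=2s: ALLOW
  req#8 t=2s: DENY
  req#9 t=2s: DENY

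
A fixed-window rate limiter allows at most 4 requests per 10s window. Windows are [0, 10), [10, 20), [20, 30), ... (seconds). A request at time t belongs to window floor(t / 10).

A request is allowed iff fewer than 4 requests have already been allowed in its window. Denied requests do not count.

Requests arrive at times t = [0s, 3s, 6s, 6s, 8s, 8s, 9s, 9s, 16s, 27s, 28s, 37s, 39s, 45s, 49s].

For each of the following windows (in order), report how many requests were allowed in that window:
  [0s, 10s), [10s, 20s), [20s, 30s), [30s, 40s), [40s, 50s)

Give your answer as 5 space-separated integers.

Processing requests:
  req#1 t=0s (window 0): ALLOW
  req#2 t=3s (window 0): ALLOW
  req#3 t=6s (window 0): ALLOW
  req#4 t=6s (window 0): ALLOW
  req#5 t=8s (window 0): DENY
  req#6 t=8s (window 0): DENY
  req#7 t=9s (window 0): DENY
  req#8 t=9s (window 0): DENY
  req#9 t=16s (window 1): ALLOW
  req#10 t=27s (window 2): ALLOW
  req#11 t=28s (window 2): ALLOW
  req#12 t=37s (window 3): ALLOW
  req#13 t=39s (window 3): ALLOW
  req#14 t=45s (window 4): ALLOW
  req#15 t=49s (window 4): ALLOW

Allowed counts by window: 4 1 2 2 2

Answer: 4 1 2 2 2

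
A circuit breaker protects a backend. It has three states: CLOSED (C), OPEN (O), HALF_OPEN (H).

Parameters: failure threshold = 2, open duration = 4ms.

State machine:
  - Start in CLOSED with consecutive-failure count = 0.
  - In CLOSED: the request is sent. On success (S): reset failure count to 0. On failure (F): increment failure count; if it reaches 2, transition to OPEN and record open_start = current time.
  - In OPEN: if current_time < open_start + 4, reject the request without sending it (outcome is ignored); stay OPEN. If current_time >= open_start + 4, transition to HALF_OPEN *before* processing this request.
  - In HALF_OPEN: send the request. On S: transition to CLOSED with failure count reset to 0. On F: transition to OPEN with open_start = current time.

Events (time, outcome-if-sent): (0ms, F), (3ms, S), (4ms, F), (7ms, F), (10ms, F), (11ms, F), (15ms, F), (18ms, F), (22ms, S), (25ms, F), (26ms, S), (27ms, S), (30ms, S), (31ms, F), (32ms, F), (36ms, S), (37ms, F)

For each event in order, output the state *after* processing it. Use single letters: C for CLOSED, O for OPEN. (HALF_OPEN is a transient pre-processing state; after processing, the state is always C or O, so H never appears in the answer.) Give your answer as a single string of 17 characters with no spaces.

State after each event:
  event#1 t=0ms outcome=F: state=CLOSED
  event#2 t=3ms outcome=S: state=CLOSED
  event#3 t=4ms outcome=F: state=CLOSED
  event#4 t=7ms outcome=F: state=OPEN
  event#5 t=10ms outcome=F: state=OPEN
  event#6 t=11ms outcome=F: state=OPEN
  event#7 t=15ms outcome=F: state=OPEN
  event#8 t=18ms outcome=F: state=OPEN
  event#9 t=22ms outcome=S: state=CLOSED
  event#10 t=25ms outcome=F: state=CLOSED
  event#11 t=26ms outcome=S: state=CLOSED
  event#12 t=27ms outcome=S: state=CLOSED
  event#13 t=30ms outcome=S: state=CLOSED
  event#14 t=31ms outcome=F: state=CLOSED
  event#15 t=32ms outcome=F: state=OPEN
  event#16 t=36ms outcome=S: state=CLOSED
  event#17 t=37ms outcome=F: state=CLOSED

Answer: CCCOOOOOCCCCCCOCC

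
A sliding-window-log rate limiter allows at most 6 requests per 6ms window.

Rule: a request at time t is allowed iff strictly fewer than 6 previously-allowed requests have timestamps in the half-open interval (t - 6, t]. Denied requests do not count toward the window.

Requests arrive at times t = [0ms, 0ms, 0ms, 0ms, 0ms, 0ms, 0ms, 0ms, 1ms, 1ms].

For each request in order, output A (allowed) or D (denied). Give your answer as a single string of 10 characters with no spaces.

Tracking allowed requests in the window:
  req#1 t=0ms: ALLOW
  req#2 t=0ms: ALLOW
  req#3 t=0ms: ALLOW
  req#4 t=0ms: ALLOW
  req#5 t=0ms: ALLOW
  req#6 t=0ms: ALLOW
  req#7 t=0ms: DENY
  req#8 t=0ms: DENY
  req#9 t=1ms: DENY
  req#10 t=1ms: DENY

Answer: AAAAAADDDD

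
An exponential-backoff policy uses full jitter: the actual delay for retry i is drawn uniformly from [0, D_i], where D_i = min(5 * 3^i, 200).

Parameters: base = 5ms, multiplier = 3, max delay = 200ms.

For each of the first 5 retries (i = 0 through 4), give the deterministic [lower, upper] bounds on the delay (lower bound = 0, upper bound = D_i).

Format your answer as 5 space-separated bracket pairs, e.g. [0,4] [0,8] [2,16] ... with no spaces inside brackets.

Computing bounds per retry:
  i=0: D_i=min(5*3^0,200)=5, bounds=[0,5]
  i=1: D_i=min(5*3^1,200)=15, bounds=[0,15]
  i=2: D_i=min(5*3^2,200)=45, bounds=[0,45]
  i=3: D_i=min(5*3^3,200)=135, bounds=[0,135]
  i=4: D_i=min(5*3^4,200)=200, bounds=[0,200]

Answer: [0,5] [0,15] [0,45] [0,135] [0,200]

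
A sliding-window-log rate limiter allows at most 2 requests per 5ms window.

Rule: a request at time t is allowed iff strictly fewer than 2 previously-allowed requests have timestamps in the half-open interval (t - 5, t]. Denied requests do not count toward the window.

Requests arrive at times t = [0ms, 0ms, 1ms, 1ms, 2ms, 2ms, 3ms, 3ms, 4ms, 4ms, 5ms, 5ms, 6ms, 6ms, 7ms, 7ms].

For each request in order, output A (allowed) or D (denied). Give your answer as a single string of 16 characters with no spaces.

Tracking allowed requests in the window:
  req#1 t=0ms: ALLOW
  req#2 t=0ms: ALLOW
  req#3 t=1ms: DENY
  req#4 t=1ms: DENY
  req#5 t=2ms: DENY
  req#6 t=2ms: DENY
  req#7 t=3ms: DENY
  req#8 t=3ms: DENY
  req#9 t=4ms: DENY
  req#10 t=4ms: DENY
  req#11 t=5ms: ALLOW
  req#12 t=5ms: ALLOW
  req#13 t=6ms: DENY
  req#14 t=6ms: DENY
  req#15 t=7ms: DENY
  req#16 t=7ms: DENY

Answer: AADDDDDDDDAADDDD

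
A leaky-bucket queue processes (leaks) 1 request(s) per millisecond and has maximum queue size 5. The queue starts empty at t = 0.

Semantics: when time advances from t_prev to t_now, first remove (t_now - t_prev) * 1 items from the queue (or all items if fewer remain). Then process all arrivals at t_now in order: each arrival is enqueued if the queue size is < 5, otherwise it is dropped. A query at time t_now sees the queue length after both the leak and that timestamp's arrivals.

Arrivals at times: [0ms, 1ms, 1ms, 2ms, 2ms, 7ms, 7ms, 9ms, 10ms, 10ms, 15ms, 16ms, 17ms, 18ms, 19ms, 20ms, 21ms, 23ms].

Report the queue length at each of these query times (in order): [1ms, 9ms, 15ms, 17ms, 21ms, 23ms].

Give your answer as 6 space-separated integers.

Answer: 2 1 1 1 1 1

Derivation:
Queue lengths at query times:
  query t=1ms: backlog = 2
  query t=9ms: backlog = 1
  query t=15ms: backlog = 1
  query t=17ms: backlog = 1
  query t=21ms: backlog = 1
  query t=23ms: backlog = 1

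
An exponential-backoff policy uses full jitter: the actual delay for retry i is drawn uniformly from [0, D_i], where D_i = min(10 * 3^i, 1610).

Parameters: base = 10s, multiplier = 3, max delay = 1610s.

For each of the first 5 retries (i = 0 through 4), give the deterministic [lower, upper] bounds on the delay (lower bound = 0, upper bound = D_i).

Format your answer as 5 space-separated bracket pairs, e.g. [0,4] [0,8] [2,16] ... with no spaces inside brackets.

Computing bounds per retry:
  i=0: D_i=min(10*3^0,1610)=10, bounds=[0,10]
  i=1: D_i=min(10*3^1,1610)=30, bounds=[0,30]
  i=2: D_i=min(10*3^2,1610)=90, bounds=[0,90]
  i=3: D_i=min(10*3^3,1610)=270, bounds=[0,270]
  i=4: D_i=min(10*3^4,1610)=810, bounds=[0,810]

Answer: [0,10] [0,30] [0,90] [0,270] [0,810]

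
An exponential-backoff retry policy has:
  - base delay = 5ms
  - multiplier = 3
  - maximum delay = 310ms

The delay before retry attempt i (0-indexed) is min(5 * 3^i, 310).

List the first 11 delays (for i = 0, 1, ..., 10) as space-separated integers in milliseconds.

Answer: 5 15 45 135 310 310 310 310 310 310 310

Derivation:
Computing each delay:
  i=0: min(5*3^0, 310) = 5
  i=1: min(5*3^1, 310) = 15
  i=2: min(5*3^2, 310) = 45
  i=3: min(5*3^3, 310) = 135
  i=4: min(5*3^4, 310) = 310
  i=5: min(5*3^5, 310) = 310
  i=6: min(5*3^6, 310) = 310
  i=7: min(5*3^7, 310) = 310
  i=8: min(5*3^8, 310) = 310
  i=9: min(5*3^9, 310) = 310
  i=10: min(5*3^10, 310) = 310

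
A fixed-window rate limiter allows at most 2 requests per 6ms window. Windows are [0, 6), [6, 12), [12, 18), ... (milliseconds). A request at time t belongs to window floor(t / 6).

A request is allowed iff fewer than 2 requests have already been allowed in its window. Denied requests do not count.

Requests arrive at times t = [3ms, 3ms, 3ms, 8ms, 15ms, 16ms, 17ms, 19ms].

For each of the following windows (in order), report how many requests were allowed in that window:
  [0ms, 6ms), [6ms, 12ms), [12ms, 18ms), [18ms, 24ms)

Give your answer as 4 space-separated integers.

Processing requests:
  req#1 t=3ms (window 0): ALLOW
  req#2 t=3ms (window 0): ALLOW
  req#3 t=3ms (window 0): DENY
  req#4 t=8ms (window 1): ALLOW
  req#5 t=15ms (window 2): ALLOW
  req#6 t=16ms (window 2): ALLOW
  req#7 t=17ms (window 2): DENY
  req#8 t=19ms (window 3): ALLOW

Allowed counts by window: 2 1 2 1

Answer: 2 1 2 1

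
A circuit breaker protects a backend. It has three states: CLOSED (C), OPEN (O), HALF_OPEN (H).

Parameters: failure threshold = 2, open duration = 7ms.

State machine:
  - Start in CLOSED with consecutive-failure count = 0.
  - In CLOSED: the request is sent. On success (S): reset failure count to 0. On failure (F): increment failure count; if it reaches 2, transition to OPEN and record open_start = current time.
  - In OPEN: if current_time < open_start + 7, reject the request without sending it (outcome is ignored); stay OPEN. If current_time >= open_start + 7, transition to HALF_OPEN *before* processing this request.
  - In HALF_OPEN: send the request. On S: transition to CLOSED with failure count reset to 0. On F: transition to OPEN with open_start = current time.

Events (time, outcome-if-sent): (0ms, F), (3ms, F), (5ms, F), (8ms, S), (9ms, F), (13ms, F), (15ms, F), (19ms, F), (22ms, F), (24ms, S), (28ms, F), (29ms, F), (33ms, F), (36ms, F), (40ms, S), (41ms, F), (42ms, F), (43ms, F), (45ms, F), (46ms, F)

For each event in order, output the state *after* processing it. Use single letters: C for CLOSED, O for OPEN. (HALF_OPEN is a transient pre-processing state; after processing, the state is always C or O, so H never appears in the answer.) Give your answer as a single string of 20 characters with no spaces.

State after each event:
  event#1 t=0ms outcome=F: state=CLOSED
  event#2 t=3ms outcome=F: state=OPEN
  event#3 t=5ms outcome=F: state=OPEN
  event#4 t=8ms outcome=S: state=OPEN
  event#5 t=9ms outcome=F: state=OPEN
  event#6 t=13ms outcome=F: state=OPEN
  event#7 t=15ms outcome=F: state=OPEN
  event#8 t=19ms outcome=F: state=OPEN
  event#9 t=22ms outcome=F: state=OPEN
  event#10 t=24ms outcome=S: state=OPEN
  event#11 t=28ms outcome=F: state=OPEN
  event#12 t=29ms outcome=F: state=OPEN
  event#13 t=33ms outcome=F: state=OPEN
  event#14 t=36ms outcome=F: state=OPEN
  event#15 t=40ms outcome=S: state=OPEN
  event#16 t=41ms outcome=F: state=OPEN
  event#17 t=42ms outcome=F: state=OPEN
  event#18 t=43ms outcome=F: state=OPEN
  event#19 t=45ms outcome=F: state=OPEN
  event#20 t=46ms outcome=F: state=OPEN

Answer: COOOOOOOOOOOOOOOOOOO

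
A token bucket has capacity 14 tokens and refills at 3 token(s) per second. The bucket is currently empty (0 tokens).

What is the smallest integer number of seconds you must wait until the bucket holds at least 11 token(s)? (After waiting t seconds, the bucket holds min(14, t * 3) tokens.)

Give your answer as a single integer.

Need t * 3 >= 11, so t >= 11/3.
Smallest integer t = ceil(11/3) = 4.

Answer: 4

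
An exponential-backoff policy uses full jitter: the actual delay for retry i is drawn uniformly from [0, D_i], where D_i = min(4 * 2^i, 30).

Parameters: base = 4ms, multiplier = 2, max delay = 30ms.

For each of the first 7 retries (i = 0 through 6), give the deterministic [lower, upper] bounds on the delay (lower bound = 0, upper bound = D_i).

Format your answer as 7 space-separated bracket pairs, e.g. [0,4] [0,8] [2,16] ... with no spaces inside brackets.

Answer: [0,4] [0,8] [0,16] [0,30] [0,30] [0,30] [0,30]

Derivation:
Computing bounds per retry:
  i=0: D_i=min(4*2^0,30)=4, bounds=[0,4]
  i=1: D_i=min(4*2^1,30)=8, bounds=[0,8]
  i=2: D_i=min(4*2^2,30)=16, bounds=[0,16]
  i=3: D_i=min(4*2^3,30)=30, bounds=[0,30]
  i=4: D_i=min(4*2^4,30)=30, bounds=[0,30]
  i=5: D_i=min(4*2^5,30)=30, bounds=[0,30]
  i=6: D_i=min(4*2^6,30)=30, bounds=[0,30]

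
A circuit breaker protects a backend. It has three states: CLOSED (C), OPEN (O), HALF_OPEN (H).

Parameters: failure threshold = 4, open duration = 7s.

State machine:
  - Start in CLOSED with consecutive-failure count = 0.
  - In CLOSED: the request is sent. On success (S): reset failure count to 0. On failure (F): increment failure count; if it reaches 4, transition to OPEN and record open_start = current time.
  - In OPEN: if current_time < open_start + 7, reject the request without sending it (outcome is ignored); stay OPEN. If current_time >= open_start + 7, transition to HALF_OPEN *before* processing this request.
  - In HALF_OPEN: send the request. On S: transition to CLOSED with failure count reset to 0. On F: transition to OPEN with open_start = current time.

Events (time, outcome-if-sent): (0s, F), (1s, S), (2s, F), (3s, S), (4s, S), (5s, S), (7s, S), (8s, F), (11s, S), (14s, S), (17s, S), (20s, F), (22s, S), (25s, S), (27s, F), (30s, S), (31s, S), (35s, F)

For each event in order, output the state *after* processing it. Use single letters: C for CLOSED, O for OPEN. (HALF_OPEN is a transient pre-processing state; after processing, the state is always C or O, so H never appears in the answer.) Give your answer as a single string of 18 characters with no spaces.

State after each event:
  event#1 t=0s outcome=F: state=CLOSED
  event#2 t=1s outcome=S: state=CLOSED
  event#3 t=2s outcome=F: state=CLOSED
  event#4 t=3s outcome=S: state=CLOSED
  event#5 t=4s outcome=S: state=CLOSED
  event#6 t=5s outcome=S: state=CLOSED
  event#7 t=7s outcome=S: state=CLOSED
  event#8 t=8s outcome=F: state=CLOSED
  event#9 t=11s outcome=S: state=CLOSED
  event#10 t=14s outcome=S: state=CLOSED
  event#11 t=17s outcome=S: state=CLOSED
  event#12 t=20s outcome=F: state=CLOSED
  event#13 t=22s outcome=S: state=CLOSED
  event#14 t=25s outcome=S: state=CLOSED
  event#15 t=27s outcome=F: state=CLOSED
  event#16 t=30s outcome=S: state=CLOSED
  event#17 t=31s outcome=S: state=CLOSED
  event#18 t=35s outcome=F: state=CLOSED

Answer: CCCCCCCCCCCCCCCCCC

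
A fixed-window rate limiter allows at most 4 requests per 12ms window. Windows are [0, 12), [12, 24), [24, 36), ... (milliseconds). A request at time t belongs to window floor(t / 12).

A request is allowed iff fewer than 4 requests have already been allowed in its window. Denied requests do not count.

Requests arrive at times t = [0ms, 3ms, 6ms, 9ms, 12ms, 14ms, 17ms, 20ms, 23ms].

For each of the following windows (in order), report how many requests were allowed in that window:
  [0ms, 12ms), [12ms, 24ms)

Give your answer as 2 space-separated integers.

Processing requests:
  req#1 t=0ms (window 0): ALLOW
  req#2 t=3ms (window 0): ALLOW
  req#3 t=6ms (window 0): ALLOW
  req#4 t=9ms (window 0): ALLOW
  req#5 t=12ms (window 1): ALLOW
  req#6 t=14ms (window 1): ALLOW
  req#7 t=17ms (window 1): ALLOW
  req#8 t=20ms (window 1): ALLOW
  req#9 t=23ms (window 1): DENY

Allowed counts by window: 4 4

Answer: 4 4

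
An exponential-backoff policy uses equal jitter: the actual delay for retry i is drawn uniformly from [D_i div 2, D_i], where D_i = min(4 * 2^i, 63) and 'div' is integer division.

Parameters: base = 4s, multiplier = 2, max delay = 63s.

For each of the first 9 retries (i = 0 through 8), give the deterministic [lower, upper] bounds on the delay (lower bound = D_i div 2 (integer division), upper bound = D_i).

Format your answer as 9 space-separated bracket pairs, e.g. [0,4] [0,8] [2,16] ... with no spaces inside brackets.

Answer: [2,4] [4,8] [8,16] [16,32] [31,63] [31,63] [31,63] [31,63] [31,63]

Derivation:
Computing bounds per retry:
  i=0: D_i=min(4*2^0,63)=4, bounds=[2,4]
  i=1: D_i=min(4*2^1,63)=8, bounds=[4,8]
  i=2: D_i=min(4*2^2,63)=16, bounds=[8,16]
  i=3: D_i=min(4*2^3,63)=32, bounds=[16,32]
  i=4: D_i=min(4*2^4,63)=63, bounds=[31,63]
  i=5: D_i=min(4*2^5,63)=63, bounds=[31,63]
  i=6: D_i=min(4*2^6,63)=63, bounds=[31,63]
  i=7: D_i=min(4*2^7,63)=63, bounds=[31,63]
  i=8: D_i=min(4*2^8,63)=63, bounds=[31,63]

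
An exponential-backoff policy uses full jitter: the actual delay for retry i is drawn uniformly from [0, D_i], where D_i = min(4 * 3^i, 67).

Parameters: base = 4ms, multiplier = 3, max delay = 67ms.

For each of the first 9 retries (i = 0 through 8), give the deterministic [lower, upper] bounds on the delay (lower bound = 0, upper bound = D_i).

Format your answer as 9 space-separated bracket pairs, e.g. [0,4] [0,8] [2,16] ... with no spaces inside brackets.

Answer: [0,4] [0,12] [0,36] [0,67] [0,67] [0,67] [0,67] [0,67] [0,67]

Derivation:
Computing bounds per retry:
  i=0: D_i=min(4*3^0,67)=4, bounds=[0,4]
  i=1: D_i=min(4*3^1,67)=12, bounds=[0,12]
  i=2: D_i=min(4*3^2,67)=36, bounds=[0,36]
  i=3: D_i=min(4*3^3,67)=67, bounds=[0,67]
  i=4: D_i=min(4*3^4,67)=67, bounds=[0,67]
  i=5: D_i=min(4*3^5,67)=67, bounds=[0,67]
  i=6: D_i=min(4*3^6,67)=67, bounds=[0,67]
  i=7: D_i=min(4*3^7,67)=67, bounds=[0,67]
  i=8: D_i=min(4*3^8,67)=67, bounds=[0,67]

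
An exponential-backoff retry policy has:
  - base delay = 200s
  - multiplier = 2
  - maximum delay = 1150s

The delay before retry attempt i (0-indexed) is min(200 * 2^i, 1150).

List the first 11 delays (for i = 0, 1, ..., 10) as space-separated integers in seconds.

Computing each delay:
  i=0: min(200*2^0, 1150) = 200
  i=1: min(200*2^1, 1150) = 400
  i=2: min(200*2^2, 1150) = 800
  i=3: min(200*2^3, 1150) = 1150
  i=4: min(200*2^4, 1150) = 1150
  i=5: min(200*2^5, 1150) = 1150
  i=6: min(200*2^6, 1150) = 1150
  i=7: min(200*2^7, 1150) = 1150
  i=8: min(200*2^8, 1150) = 1150
  i=9: min(200*2^9, 1150) = 1150
  i=10: min(200*2^10, 1150) = 1150

Answer: 200 400 800 1150 1150 1150 1150 1150 1150 1150 1150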